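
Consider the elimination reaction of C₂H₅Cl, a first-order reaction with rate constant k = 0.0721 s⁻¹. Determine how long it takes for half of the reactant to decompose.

9.614 s

Step 1: For a first-order reaction, t₁/₂ = ln(2)/k
Step 2: t₁/₂ = ln(2)/0.0721
Step 3: t₁/₂ = 0.6931/0.0721 = 9.614 s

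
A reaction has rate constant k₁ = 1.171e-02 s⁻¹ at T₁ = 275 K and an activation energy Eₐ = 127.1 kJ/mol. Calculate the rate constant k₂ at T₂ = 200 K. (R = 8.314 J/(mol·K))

1.035e-11 s⁻¹

Step 1: Use the two-temperature Arrhenius form: ln(k₂/k₁) = -Eₐ/R × (1/T₂ - 1/T₁)
Step 2: Convert Eₐ to J/mol: 127.1 kJ/mol = 127100 J/mol
Step 3: 1/T₂ - 1/T₁ = 1/200 - 1/275 = 1.363636e-03 K⁻¹
Step 4: ln(k₂/k₁) = -127100/8.314 × 1.363636e-03 = -20.84654
Step 5: k₂ = k₁ × exp(-20.84654) = 1.171e-02 × 8.84021e-10 = 1.035e-11 s⁻¹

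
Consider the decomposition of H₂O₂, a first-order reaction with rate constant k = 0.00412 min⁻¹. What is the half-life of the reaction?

168.2 min

Step 1: For a first-order reaction, t₁/₂ = ln(2)/k
Step 2: t₁/₂ = ln(2)/0.00412
Step 3: t₁/₂ = 0.6931/0.00412 = 168.2 min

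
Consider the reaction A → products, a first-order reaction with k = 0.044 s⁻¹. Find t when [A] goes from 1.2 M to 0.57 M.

16.92 s

Step 1: For first-order: t = ln([A]₀/[A])/k
Step 2: t = ln(1.2/0.57)/0.044
Step 3: t = ln(2.105)/0.044
Step 4: t = 0.7444/0.044 = 16.92 s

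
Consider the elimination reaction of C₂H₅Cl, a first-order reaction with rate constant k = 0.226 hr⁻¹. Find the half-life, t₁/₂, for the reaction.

3.067 hr

Step 1: For a first-order reaction, t₁/₂ = ln(2)/k
Step 2: t₁/₂ = ln(2)/0.226
Step 3: t₁/₂ = 0.6931/0.226 = 3.067 hr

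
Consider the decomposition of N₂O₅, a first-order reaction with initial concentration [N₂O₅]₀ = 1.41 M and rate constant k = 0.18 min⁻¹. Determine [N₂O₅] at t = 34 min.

0.0031 M

Step 1: For a first-order reaction: [N₂O₅] = [N₂O₅]₀ × e^(-kt)
Step 2: [N₂O₅] = 1.41 × e^(-0.18 × 34)
Step 3: [N₂O₅] = 1.41 × e^(-6.12)
Step 4: [N₂O₅] = 1.41 × 0.00219846 = 0.0031 M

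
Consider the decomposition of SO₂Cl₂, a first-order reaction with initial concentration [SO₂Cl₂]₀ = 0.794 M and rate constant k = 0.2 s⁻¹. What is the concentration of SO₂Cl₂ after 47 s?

6.568e-05 M

Step 1: For a first-order reaction: [SO₂Cl₂] = [SO₂Cl₂]₀ × e^(-kt)
Step 2: [SO₂Cl₂] = 0.794 × e^(-0.2 × 47)
Step 3: [SO₂Cl₂] = 0.794 × e^(-9.4)
Step 4: [SO₂Cl₂] = 0.794 × 8.27241e-05 = 6.568e-05 M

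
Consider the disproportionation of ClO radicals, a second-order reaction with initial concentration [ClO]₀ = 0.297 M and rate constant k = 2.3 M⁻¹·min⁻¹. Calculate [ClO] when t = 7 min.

0.05137 M

Step 1: For a second-order reaction: 1/[ClO] = 1/[ClO]₀ + kt
Step 2: 1/[ClO] = 1/0.297 + 2.3 × 7
Step 3: 1/[ClO] = 3.367 + 16.1 = 19.47
Step 4: [ClO] = 1/19.47 = 0.05137 M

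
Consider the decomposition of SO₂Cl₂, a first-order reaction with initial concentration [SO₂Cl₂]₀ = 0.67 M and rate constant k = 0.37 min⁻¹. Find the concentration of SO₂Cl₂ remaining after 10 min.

0.01656 M

Step 1: For a first-order reaction: [SO₂Cl₂] = [SO₂Cl₂]₀ × e^(-kt)
Step 2: [SO₂Cl₂] = 0.67 × e^(-0.37 × 10)
Step 3: [SO₂Cl₂] = 0.67 × e^(-3.7)
Step 4: [SO₂Cl₂] = 0.67 × 0.0247235 = 0.01656 M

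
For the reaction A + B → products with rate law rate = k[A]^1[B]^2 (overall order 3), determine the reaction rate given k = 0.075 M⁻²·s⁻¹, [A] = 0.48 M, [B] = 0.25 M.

0.00225 M/s

Step 1: The rate law is rate = k[A]^1[B]^2, overall order = 1+2 = 3
Step 2: Substitute values: rate = 0.075 × (0.48)^1 × (0.25)^2
Step 3: rate = 0.075 × 0.48 × 0.0625 = 0.00225 M/s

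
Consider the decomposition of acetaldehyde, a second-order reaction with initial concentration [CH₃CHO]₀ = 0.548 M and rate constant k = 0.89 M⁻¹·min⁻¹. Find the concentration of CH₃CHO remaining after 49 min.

0.02201 M

Step 1: For a second-order reaction: 1/[CH₃CHO] = 1/[CH₃CHO]₀ + kt
Step 2: 1/[CH₃CHO] = 1/0.548 + 0.89 × 49
Step 3: 1/[CH₃CHO] = 1.825 + 43.61 = 45.43
Step 4: [CH₃CHO] = 1/45.43 = 0.02201 M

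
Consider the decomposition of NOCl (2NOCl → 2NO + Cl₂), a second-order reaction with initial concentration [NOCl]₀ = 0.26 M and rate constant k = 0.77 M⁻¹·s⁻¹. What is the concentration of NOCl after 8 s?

0.09994 M

Step 1: For a second-order reaction: 1/[NOCl] = 1/[NOCl]₀ + kt
Step 2: 1/[NOCl] = 1/0.26 + 0.77 × 8
Step 3: 1/[NOCl] = 3.846 + 6.16 = 10.01
Step 4: [NOCl] = 1/10.01 = 0.09994 M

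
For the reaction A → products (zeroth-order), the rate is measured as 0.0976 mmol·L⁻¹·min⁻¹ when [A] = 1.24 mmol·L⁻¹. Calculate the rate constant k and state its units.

0.0976 mmol·L⁻¹·min⁻¹

Step 1: For a zeroth-order reaction, rate = k (independent of concentration).
Step 2: k = rate = 0.0976 mmol·L⁻¹·min⁻¹.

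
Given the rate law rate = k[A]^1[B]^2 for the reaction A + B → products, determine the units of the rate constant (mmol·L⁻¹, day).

(mmol·L⁻¹)⁻²·day⁻¹

Step 1: Overall order = 1 + 2 = 3.
Step 2: rate has units mmol·L⁻¹·day⁻¹; [A]^1[B]^2 has units (mmol·L⁻¹)^3.
Step 3: k = rate/([A]^1[B]^2), so units of k = (mmol·L⁻¹)^(1-3)·day⁻¹ = (mmol·L⁻¹)⁻²·day⁻¹.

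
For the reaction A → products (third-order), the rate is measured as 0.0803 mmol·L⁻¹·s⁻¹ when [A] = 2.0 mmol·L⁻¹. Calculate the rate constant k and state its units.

0.01004 (mmol·L⁻¹)⁻²·s⁻¹

Step 1: rate = k[A]^3, so k = rate / [A]^3.
Step 2: k = 0.0803 / (2.0)^3 = 0.0803 / 8.
Step 3: k = 0.01004 (mmol·L⁻¹)⁻²·s⁻¹.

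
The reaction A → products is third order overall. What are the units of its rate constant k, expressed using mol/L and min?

(mol/L)⁻²·min⁻¹

Step 1: For overall order n, rate = k × (concentration)^n.
Step 2: Rate has units mol/L·min⁻¹; concentration term has units (mol/L)^3.
Step 3: k = rate / (concentration)^n, so units of k = (mol/L)^(1-3)·min⁻¹ = (mol/L)⁻²·min⁻¹.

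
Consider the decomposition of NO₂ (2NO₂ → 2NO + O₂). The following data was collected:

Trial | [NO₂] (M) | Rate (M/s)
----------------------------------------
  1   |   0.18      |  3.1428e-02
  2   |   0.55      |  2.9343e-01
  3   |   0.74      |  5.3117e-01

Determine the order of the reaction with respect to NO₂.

second order (2)

Step 1: Compare trials to find order n where rate₂/rate₁ = ([NO₂]₂/[NO₂]₁)^n
Step 2: rate₂/rate₁ = 2.9343e-01/3.1428e-02 = 9.336
Step 3: [NO₂]₂/[NO₂]₁ = 0.55/0.18 = 3.056
Step 4: n = ln(9.336)/ln(3.056) = 2.00 ≈ 2
Step 5: The reaction is second order in NO₂.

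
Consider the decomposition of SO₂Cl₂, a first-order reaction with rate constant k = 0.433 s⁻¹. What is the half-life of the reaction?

1.601 s

Step 1: For a first-order reaction, t₁/₂ = ln(2)/k
Step 2: t₁/₂ = ln(2)/0.433
Step 3: t₁/₂ = 0.6931/0.433 = 1.601 s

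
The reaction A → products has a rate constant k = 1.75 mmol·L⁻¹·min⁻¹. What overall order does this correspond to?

zeroth order (0)

Step 1: The units of k for an nth-order reaction are (concentration)^(1-n)·(time)⁻¹.
Step 2: Here k has units mmol·L⁻¹·min⁻¹, so the concentration exponent is 1.
Step 3: 1 - n = 1 ⇒ n = 0. The reaction is zeroth order.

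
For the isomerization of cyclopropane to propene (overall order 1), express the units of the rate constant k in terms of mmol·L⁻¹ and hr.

hr⁻¹

Step 1: For overall order n, rate = k × (concentration)^n.
Step 2: Rate has units mmol·L⁻¹·hr⁻¹; concentration term has units (mmol·L⁻¹)^1.
Step 3: k = rate / (concentration)^n, so units of k = (mmol·L⁻¹)^(1-1)·hr⁻¹ = hr⁻¹.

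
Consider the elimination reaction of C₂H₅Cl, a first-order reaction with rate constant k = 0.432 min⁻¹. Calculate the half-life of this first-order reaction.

1.605 min

Step 1: For a first-order reaction, t₁/₂ = ln(2)/k
Step 2: t₁/₂ = ln(2)/0.432
Step 3: t₁/₂ = 0.6931/0.432 = 1.605 min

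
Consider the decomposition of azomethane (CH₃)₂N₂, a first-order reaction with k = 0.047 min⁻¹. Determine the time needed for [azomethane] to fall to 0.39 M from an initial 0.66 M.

11.19 min

Step 1: For first-order: t = ln([azomethane]₀/[azomethane])/k
Step 2: t = ln(0.66/0.39)/0.047
Step 3: t = ln(1.692)/0.047
Step 4: t = 0.5261/0.047 = 11.19 min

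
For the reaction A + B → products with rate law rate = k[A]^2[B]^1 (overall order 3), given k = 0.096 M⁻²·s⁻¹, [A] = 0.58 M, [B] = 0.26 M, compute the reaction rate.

0.008397 M/s

Step 1: The rate law is rate = k[A]^2[B]^1, overall order = 2+1 = 3
Step 2: Substitute values: rate = 0.096 × (0.58)^2 × (0.26)^1
Step 3: rate = 0.096 × 0.3364 × 0.26 = 0.00839654 M/s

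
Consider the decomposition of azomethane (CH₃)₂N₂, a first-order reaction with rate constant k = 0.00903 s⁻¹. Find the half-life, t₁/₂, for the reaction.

76.76 s

Step 1: For a first-order reaction, t₁/₂ = ln(2)/k
Step 2: t₁/₂ = ln(2)/0.00903
Step 3: t₁/₂ = 0.6931/0.00903 = 76.76 s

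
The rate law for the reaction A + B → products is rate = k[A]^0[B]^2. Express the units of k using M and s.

M⁻¹·s⁻¹

Step 1: Overall order = 0 + 2 = 2.
Step 2: rate has units M·s⁻¹; [A]^0[B]^2 has units M^2.
Step 3: k = rate/([A]^0[B]^2), so units of k = M^(1-2)·s⁻¹ = M⁻¹·s⁻¹.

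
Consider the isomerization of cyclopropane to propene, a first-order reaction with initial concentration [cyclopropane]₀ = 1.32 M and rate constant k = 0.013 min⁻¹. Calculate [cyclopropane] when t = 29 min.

0.9054 M

Step 1: For a first-order reaction: [cyclopropane] = [cyclopropane]₀ × e^(-kt)
Step 2: [cyclopropane] = 1.32 × e^(-0.013 × 29)
Step 3: [cyclopropane] = 1.32 × e^(-0.377)
Step 4: [cyclopropane] = 1.32 × 0.685916 = 0.9054 M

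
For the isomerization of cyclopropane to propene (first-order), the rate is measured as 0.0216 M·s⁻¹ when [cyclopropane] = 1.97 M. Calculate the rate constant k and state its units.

0.01096 s⁻¹

Step 1: rate = k[cyclopropane]^1, so k = rate / [cyclopropane]^1.
Step 2: k = 0.0216 / (1.97)^1 = 0.0216 / 1.97.
Step 3: k = 0.01096 s⁻¹.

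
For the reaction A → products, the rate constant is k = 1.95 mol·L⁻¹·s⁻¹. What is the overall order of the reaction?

zeroth order (0)

Step 1: The units of k for an nth-order reaction are (concentration)^(1-n)·(time)⁻¹.
Step 2: Here k has units mol·L⁻¹·s⁻¹, so the concentration exponent is 1.
Step 3: 1 - n = 1 ⇒ n = 0. The reaction is zeroth order.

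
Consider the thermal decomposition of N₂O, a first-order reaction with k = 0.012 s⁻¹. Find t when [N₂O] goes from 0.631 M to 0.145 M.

122.5 s

Step 1: For first-order: t = ln([N₂O]₀/[N₂O])/k
Step 2: t = ln(0.631/0.145)/0.012
Step 3: t = ln(4.352)/0.012
Step 4: t = 1.471/0.012 = 122.5 s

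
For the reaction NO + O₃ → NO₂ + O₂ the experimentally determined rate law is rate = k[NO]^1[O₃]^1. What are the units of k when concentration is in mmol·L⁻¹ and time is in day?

(mmol·L⁻¹)⁻¹·day⁻¹

Step 1: Overall order = 1 + 1 = 2.
Step 2: rate has units mmol·L⁻¹·day⁻¹; [NO]^1[O₃]^1 has units (mmol·L⁻¹)^2.
Step 3: k = rate/([NO]^1[O₃]^1), so units of k = (mmol·L⁻¹)^(1-2)·day⁻¹ = (mmol·L⁻¹)⁻¹·day⁻¹.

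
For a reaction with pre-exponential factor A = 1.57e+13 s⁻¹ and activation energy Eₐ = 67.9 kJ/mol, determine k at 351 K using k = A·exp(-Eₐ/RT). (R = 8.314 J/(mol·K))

1.23e+03 s⁻¹

Step 1: Use the Arrhenius equation: k = A × exp(-Eₐ/RT)
Step 2: Convert Eₐ to J/mol: 67.9 kJ/mol = 67900 J/mol
Step 3: Calculate the exponent: -Eₐ/(RT) = -67900/(8.314 × 351) = -23.26766
Step 4: k = 1.57e+13 × exp(-23.26766)
Step 5: k = 1.57e+13 × 7.85206e-11 = 1.2328e+03 s⁻¹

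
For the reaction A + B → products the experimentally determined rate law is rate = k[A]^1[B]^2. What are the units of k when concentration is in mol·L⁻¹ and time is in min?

(mol·L⁻¹)⁻²·min⁻¹

Step 1: Overall order = 1 + 2 = 3.
Step 2: rate has units mol·L⁻¹·min⁻¹; [A]^1[B]^2 has units (mol·L⁻¹)^3.
Step 3: k = rate/([A]^1[B]^2), so units of k = (mol·L⁻¹)^(1-3)·min⁻¹ = (mol·L⁻¹)⁻²·min⁻¹.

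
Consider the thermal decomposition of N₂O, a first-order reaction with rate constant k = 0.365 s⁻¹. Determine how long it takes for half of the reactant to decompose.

1.899 s

Step 1: For a first-order reaction, t₁/₂ = ln(2)/k
Step 2: t₁/₂ = ln(2)/0.365
Step 3: t₁/₂ = 0.6931/0.365 = 1.899 s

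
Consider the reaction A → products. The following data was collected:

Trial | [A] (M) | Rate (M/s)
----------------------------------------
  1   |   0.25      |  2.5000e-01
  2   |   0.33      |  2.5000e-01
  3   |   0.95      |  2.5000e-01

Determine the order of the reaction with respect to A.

zeroth order (0)

Step 1: Compare trials - when concentration changes, rate stays constant.
Step 2: rate₂/rate₁ = 2.5000e-01/2.5000e-01 = 1
Step 3: [A]₂/[A]₁ = 0.33/0.25 = 1.32
Step 4: Since rate ratio ≈ (conc ratio)^0, the reaction is zeroth order.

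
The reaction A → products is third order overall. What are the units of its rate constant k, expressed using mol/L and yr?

(mol/L)⁻²·yr⁻¹

Step 1: For overall order n, rate = k × (concentration)^n.
Step 2: Rate has units mol/L·yr⁻¹; concentration term has units (mol/L)^3.
Step 3: k = rate / (concentration)^n, so units of k = (mol/L)^(1-3)·yr⁻¹ = (mol/L)⁻²·yr⁻¹.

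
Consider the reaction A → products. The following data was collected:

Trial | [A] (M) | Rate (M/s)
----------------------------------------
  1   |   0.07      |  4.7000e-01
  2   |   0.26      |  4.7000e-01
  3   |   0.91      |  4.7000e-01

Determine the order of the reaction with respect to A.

zeroth order (0)

Step 1: Compare trials - when concentration changes, rate stays constant.
Step 2: rate₂/rate₁ = 4.7000e-01/4.7000e-01 = 1
Step 3: [A]₂/[A]₁ = 0.26/0.07 = 3.714
Step 4: Since rate ratio ≈ (conc ratio)^0, the reaction is zeroth order.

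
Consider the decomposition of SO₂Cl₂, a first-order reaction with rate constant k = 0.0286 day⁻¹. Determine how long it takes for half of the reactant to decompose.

24.24 day

Step 1: For a first-order reaction, t₁/₂ = ln(2)/k
Step 2: t₁/₂ = ln(2)/0.0286
Step 3: t₁/₂ = 0.6931/0.0286 = 24.24 day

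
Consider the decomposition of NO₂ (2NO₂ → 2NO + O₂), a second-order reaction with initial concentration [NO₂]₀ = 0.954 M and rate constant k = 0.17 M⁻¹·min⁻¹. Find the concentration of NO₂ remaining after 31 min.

0.1583 M

Step 1: For a second-order reaction: 1/[NO₂] = 1/[NO₂]₀ + kt
Step 2: 1/[NO₂] = 1/0.954 + 0.17 × 31
Step 3: 1/[NO₂] = 1.048 + 5.27 = 6.318
Step 4: [NO₂] = 1/6.318 = 0.1583 M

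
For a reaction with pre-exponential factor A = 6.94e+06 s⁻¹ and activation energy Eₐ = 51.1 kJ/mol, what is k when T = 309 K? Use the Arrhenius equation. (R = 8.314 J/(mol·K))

1.60e-02 s⁻¹

Step 1: Use the Arrhenius equation: k = A × exp(-Eₐ/RT)
Step 2: Convert Eₐ to J/mol: 51.1 kJ/mol = 51100 J/mol
Step 3: Calculate the exponent: -Eₐ/(RT) = -51100/(8.314 × 309) = -19.89081
Step 4: k = 6.94e+06 × exp(-19.89081)
Step 5: k = 6.94e+06 × 2.29896e-09 = 1.5955e-02 s⁻¹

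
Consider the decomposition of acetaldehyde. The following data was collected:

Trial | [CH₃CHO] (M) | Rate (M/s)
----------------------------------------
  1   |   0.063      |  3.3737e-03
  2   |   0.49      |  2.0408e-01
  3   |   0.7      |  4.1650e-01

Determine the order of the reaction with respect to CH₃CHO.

second order (2)

Step 1: Compare trials to find order n where rate₂/rate₁ = ([CH₃CHO]₂/[CH₃CHO]₁)^n
Step 2: rate₂/rate₁ = 2.0408e-01/3.3737e-03 = 60.49
Step 3: [CH₃CHO]₂/[CH₃CHO]₁ = 0.49/0.063 = 7.778
Step 4: n = ln(60.49)/ln(7.778) = 2.00 ≈ 2
Step 5: The reaction is second order in CH₃CHO.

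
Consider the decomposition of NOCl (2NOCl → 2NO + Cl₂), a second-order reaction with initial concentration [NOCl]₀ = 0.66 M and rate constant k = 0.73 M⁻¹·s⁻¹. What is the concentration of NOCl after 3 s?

0.2699 M

Step 1: For a second-order reaction: 1/[NOCl] = 1/[NOCl]₀ + kt
Step 2: 1/[NOCl] = 1/0.66 + 0.73 × 3
Step 3: 1/[NOCl] = 1.515 + 2.19 = 3.705
Step 4: [NOCl] = 1/3.705 = 0.2699 M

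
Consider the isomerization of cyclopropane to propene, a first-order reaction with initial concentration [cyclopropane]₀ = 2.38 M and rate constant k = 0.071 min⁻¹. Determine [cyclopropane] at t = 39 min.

0.1493 M

Step 1: For a first-order reaction: [cyclopropane] = [cyclopropane]₀ × e^(-kt)
Step 2: [cyclopropane] = 2.38 × e^(-0.071 × 39)
Step 3: [cyclopropane] = 2.38 × e^(-2.769)
Step 4: [cyclopropane] = 2.38 × 0.0627247 = 0.1493 M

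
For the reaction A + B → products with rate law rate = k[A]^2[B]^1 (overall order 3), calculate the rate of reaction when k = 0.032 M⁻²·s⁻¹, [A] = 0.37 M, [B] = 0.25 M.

0.001095 M/s

Step 1: The rate law is rate = k[A]^2[B]^1, overall order = 2+1 = 3
Step 2: Substitute values: rate = 0.032 × (0.37)^2 × (0.25)^1
Step 3: rate = 0.032 × 0.1369 × 0.25 = 0.0010952 M/s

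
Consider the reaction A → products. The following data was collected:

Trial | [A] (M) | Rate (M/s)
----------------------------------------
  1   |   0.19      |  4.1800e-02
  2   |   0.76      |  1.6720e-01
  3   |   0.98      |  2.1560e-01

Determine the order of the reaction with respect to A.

first order (1)

Step 1: Compare trials to find order n where rate₂/rate₁ = ([A]₂/[A]₁)^n
Step 2: rate₂/rate₁ = 1.6720e-01/4.1800e-02 = 4
Step 3: [A]₂/[A]₁ = 0.76/0.19 = 4
Step 4: n = ln(4)/ln(4) = 1.00 ≈ 1
Step 5: The reaction is first order in A.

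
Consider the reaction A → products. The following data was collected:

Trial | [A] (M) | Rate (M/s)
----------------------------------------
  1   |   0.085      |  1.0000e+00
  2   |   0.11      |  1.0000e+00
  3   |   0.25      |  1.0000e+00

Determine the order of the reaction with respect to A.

zeroth order (0)

Step 1: Compare trials - when concentration changes, rate stays constant.
Step 2: rate₂/rate₁ = 1.0000e+00/1.0000e+00 = 1
Step 3: [A]₂/[A]₁ = 0.11/0.085 = 1.294
Step 4: Since rate ratio ≈ (conc ratio)^0, the reaction is zeroth order.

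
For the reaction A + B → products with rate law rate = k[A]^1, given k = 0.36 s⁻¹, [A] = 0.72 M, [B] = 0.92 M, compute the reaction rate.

0.2592 M/s

Step 1: The rate law is rate = k[A]^1
Step 2: Note that the rate does not depend on [B] (zero order in B).
Step 3: rate = 0.36 × (0.72)^1 = 0.2592 M/s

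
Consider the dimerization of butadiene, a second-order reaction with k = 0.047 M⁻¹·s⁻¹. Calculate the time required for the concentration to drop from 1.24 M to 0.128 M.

149.1 s

Step 1: For second-order: t = (1/[C₄H₆] - 1/[C₄H₆]₀)/k
Step 2: t = (1/0.128 - 1/1.24)/0.047
Step 3: t = (7.812 - 0.8065)/0.047
Step 4: t = 7.006/0.047 = 149.1 s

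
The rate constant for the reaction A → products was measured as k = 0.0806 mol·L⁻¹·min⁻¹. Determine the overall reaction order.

zeroth order (0)

Step 1: The units of k for an nth-order reaction are (concentration)^(1-n)·(time)⁻¹.
Step 2: Here k has units mol·L⁻¹·min⁻¹, so the concentration exponent is 1.
Step 3: 1 - n = 1 ⇒ n = 0. The reaction is zeroth order.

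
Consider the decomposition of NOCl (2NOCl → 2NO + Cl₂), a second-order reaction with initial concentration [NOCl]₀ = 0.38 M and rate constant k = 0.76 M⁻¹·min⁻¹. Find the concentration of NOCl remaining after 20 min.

0.05608 M

Step 1: For a second-order reaction: 1/[NOCl] = 1/[NOCl]₀ + kt
Step 2: 1/[NOCl] = 1/0.38 + 0.76 × 20
Step 3: 1/[NOCl] = 2.632 + 15.2 = 17.83
Step 4: [NOCl] = 1/17.83 = 0.05608 M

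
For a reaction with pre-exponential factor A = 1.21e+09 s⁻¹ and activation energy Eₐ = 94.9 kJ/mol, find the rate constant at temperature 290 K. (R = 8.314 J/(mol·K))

9.75e-09 s⁻¹

Step 1: Use the Arrhenius equation: k = A × exp(-Eₐ/RT)
Step 2: Convert Eₐ to J/mol: 94.9 kJ/mol = 94900 J/mol
Step 3: Calculate the exponent: -Eₐ/(RT) = -94900/(8.314 × 290) = -39.36028
Step 4: k = 1.21e+09 × exp(-39.36028)
Step 5: k = 1.21e+09 × 8.05467e-18 = 9.7462e-09 s⁻¹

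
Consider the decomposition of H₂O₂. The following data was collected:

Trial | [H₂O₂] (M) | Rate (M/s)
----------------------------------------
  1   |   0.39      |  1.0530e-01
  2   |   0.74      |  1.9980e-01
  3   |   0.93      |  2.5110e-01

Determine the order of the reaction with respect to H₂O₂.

first order (1)

Step 1: Compare trials to find order n where rate₂/rate₁ = ([H₂O₂]₂/[H₂O₂]₁)^n
Step 2: rate₂/rate₁ = 1.9980e-01/1.0530e-01 = 1.897
Step 3: [H₂O₂]₂/[H₂O₂]₁ = 0.74/0.39 = 1.897
Step 4: n = ln(1.897)/ln(1.897) = 1.00 ≈ 1
Step 5: The reaction is first order in H₂O₂.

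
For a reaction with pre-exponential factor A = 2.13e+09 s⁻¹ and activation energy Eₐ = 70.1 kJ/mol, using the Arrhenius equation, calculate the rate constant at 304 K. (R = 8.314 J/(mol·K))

1.92e-03 s⁻¹

Step 1: Use the Arrhenius equation: k = A × exp(-Eₐ/RT)
Step 2: Convert Eₐ to J/mol: 70.1 kJ/mol = 70100 J/mol
Step 3: Calculate the exponent: -Eₐ/(RT) = -70100/(8.314 × 304) = -27.73540
Step 4: k = 2.13e+09 × exp(-27.73540)
Step 5: k = 2.13e+09 × 9.00884e-13 = 1.9189e-03 s⁻¹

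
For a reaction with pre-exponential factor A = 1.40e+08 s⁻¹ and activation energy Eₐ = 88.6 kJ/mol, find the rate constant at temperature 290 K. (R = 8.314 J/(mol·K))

1.54e-08 s⁻¹

Step 1: Use the Arrhenius equation: k = A × exp(-Eₐ/RT)
Step 2: Convert Eₐ to J/mol: 88.6 kJ/mol = 88600 J/mol
Step 3: Calculate the exponent: -Eₐ/(RT) = -88600/(8.314 × 290) = -36.74732
Step 4: k = 1.40e+08 × exp(-36.74732)
Step 5: k = 1.40e+08 × 1.09861e-16 = 1.5381e-08 s⁻¹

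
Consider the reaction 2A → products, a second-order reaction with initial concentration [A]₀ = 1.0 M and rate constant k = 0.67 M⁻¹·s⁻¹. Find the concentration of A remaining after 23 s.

0.06094 M

Step 1: For a second-order reaction: 1/[A] = 1/[A]₀ + kt
Step 2: 1/[A] = 1/1.0 + 0.67 × 23
Step 3: 1/[A] = 1 + 15.41 = 16.41
Step 4: [A] = 1/16.41 = 0.06094 M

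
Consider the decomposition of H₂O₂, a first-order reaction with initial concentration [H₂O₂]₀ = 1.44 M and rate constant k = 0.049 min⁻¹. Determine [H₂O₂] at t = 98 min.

0.01183 M

Step 1: For a first-order reaction: [H₂O₂] = [H₂O₂]₀ × e^(-kt)
Step 2: [H₂O₂] = 1.44 × e^(-0.049 × 98)
Step 3: [H₂O₂] = 1.44 × e^(-4.802)
Step 4: [H₂O₂] = 1.44 × 0.0082133 = 0.01183 M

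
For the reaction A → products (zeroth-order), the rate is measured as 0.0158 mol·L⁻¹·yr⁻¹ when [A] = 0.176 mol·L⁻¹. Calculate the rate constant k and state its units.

0.0158 mol·L⁻¹·yr⁻¹

Step 1: For a zeroth-order reaction, rate = k (independent of concentration).
Step 2: k = rate = 0.0158 mol·L⁻¹·yr⁻¹.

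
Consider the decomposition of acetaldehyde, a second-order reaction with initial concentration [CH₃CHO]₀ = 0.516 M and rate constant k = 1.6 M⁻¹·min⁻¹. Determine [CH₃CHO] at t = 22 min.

0.02693 M

Step 1: For a second-order reaction: 1/[CH₃CHO] = 1/[CH₃CHO]₀ + kt
Step 2: 1/[CH₃CHO] = 1/0.516 + 1.6 × 22
Step 3: 1/[CH₃CHO] = 1.938 + 35.2 = 37.14
Step 4: [CH₃CHO] = 1/37.14 = 0.02693 M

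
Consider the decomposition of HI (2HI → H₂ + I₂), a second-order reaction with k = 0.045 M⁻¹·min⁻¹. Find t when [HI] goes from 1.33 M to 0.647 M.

17.64 min

Step 1: For second-order: t = (1/[HI] - 1/[HI]₀)/k
Step 2: t = (1/0.647 - 1/1.33)/0.045
Step 3: t = (1.546 - 0.7519)/0.045
Step 4: t = 0.7937/0.045 = 17.64 min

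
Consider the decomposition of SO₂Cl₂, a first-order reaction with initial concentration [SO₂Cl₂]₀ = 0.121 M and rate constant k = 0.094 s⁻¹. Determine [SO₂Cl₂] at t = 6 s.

0.06884 M

Step 1: For a first-order reaction: [SO₂Cl₂] = [SO₂Cl₂]₀ × e^(-kt)
Step 2: [SO₂Cl₂] = 0.121 × e^(-0.094 × 6)
Step 3: [SO₂Cl₂] = 0.121 × e^(-0.564)
Step 4: [SO₂Cl₂] = 0.121 × 0.568929 = 0.06884 M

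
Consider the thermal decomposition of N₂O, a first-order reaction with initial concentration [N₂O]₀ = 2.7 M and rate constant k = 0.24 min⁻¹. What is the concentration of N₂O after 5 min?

0.8132 M

Step 1: For a first-order reaction: [N₂O] = [N₂O]₀ × e^(-kt)
Step 2: [N₂O] = 2.7 × e^(-0.24 × 5)
Step 3: [N₂O] = 2.7 × e^(-1.2)
Step 4: [N₂O] = 2.7 × 0.301194 = 0.8132 M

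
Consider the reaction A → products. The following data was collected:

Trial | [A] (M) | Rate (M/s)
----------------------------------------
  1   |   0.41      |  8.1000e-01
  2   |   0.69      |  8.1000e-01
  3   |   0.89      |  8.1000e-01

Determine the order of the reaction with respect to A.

zeroth order (0)

Step 1: Compare trials - when concentration changes, rate stays constant.
Step 2: rate₂/rate₁ = 8.1000e-01/8.1000e-01 = 1
Step 3: [A]₂/[A]₁ = 0.69/0.41 = 1.683
Step 4: Since rate ratio ≈ (conc ratio)^0, the reaction is zeroth order.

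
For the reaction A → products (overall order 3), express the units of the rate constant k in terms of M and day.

M⁻²·day⁻¹

Step 1: For overall order n, rate = k × (concentration)^n.
Step 2: Rate has units M·day⁻¹; concentration term has units M^3.
Step 3: k = rate / (concentration)^n, so units of k = M^(1-3)·day⁻¹ = M⁻²·day⁻¹.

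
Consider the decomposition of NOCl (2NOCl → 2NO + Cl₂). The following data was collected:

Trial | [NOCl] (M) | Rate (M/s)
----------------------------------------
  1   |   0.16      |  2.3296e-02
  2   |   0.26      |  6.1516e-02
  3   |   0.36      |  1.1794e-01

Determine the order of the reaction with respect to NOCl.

second order (2)

Step 1: Compare trials to find order n where rate₂/rate₁ = ([NOCl]₂/[NOCl]₁)^n
Step 2: rate₂/rate₁ = 6.1516e-02/2.3296e-02 = 2.641
Step 3: [NOCl]₂/[NOCl]₁ = 0.26/0.16 = 1.625
Step 4: n = ln(2.641)/ln(1.625) = 2.00 ≈ 2
Step 5: The reaction is second order in NOCl.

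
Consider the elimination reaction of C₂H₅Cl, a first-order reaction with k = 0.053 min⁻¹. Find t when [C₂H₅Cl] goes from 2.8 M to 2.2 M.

4.55 min

Step 1: For first-order: t = ln([C₂H₅Cl]₀/[C₂H₅Cl])/k
Step 2: t = ln(2.8/2.2)/0.053
Step 3: t = ln(1.273)/0.053
Step 4: t = 0.2412/0.053 = 4.55 min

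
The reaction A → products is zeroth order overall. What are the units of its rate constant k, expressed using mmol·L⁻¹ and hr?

mmol·L⁻¹·hr⁻¹

Step 1: For overall order n, rate = k × (concentration)^n.
Step 2: Rate has units mmol·L⁻¹·hr⁻¹; concentration term has units (mmol·L⁻¹)^0.
Step 3: k = rate / (concentration)^n, so units of k = (mmol·L⁻¹)^(1-0)·hr⁻¹ = mmol·L⁻¹·hr⁻¹.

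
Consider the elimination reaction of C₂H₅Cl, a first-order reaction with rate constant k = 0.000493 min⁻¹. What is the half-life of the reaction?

1406 min

Step 1: For a first-order reaction, t₁/₂ = ln(2)/k
Step 2: t₁/₂ = ln(2)/0.000493
Step 3: t₁/₂ = 0.6931/0.000493 = 1406 min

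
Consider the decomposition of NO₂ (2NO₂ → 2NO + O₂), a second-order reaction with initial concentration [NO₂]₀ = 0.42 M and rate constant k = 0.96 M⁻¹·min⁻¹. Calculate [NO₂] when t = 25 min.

0.03791 M

Step 1: For a second-order reaction: 1/[NO₂] = 1/[NO₂]₀ + kt
Step 2: 1/[NO₂] = 1/0.42 + 0.96 × 25
Step 3: 1/[NO₂] = 2.381 + 24 = 26.38
Step 4: [NO₂] = 1/26.38 = 0.03791 M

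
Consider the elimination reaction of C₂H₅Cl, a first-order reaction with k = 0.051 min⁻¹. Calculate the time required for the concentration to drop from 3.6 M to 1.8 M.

13.59 min

Step 1: For first-order: t = ln([C₂H₅Cl]₀/[C₂H₅Cl])/k
Step 2: t = ln(3.6/1.8)/0.051
Step 3: t = ln(2)/0.051
Step 4: t = 0.6931/0.051 = 13.59 min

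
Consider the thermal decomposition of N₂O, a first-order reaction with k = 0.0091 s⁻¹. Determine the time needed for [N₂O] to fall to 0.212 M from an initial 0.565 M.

107.7 s

Step 1: For first-order: t = ln([N₂O]₀/[N₂O])/k
Step 2: t = ln(0.565/0.212)/0.0091
Step 3: t = ln(2.665)/0.0091
Step 4: t = 0.9802/0.0091 = 107.7 s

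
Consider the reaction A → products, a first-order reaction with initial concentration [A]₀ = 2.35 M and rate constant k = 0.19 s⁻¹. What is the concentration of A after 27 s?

0.0139 M

Step 1: For a first-order reaction: [A] = [A]₀ × e^(-kt)
Step 2: [A] = 2.35 × e^(-0.19 × 27)
Step 3: [A] = 2.35 × e^(-5.13)
Step 4: [A] = 2.35 × 0.00591656 = 0.0139 M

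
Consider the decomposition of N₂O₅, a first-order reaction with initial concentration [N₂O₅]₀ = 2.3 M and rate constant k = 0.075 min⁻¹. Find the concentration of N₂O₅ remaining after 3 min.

1.837 M

Step 1: For a first-order reaction: [N₂O₅] = [N₂O₅]₀ × e^(-kt)
Step 2: [N₂O₅] = 2.3 × e^(-0.075 × 3)
Step 3: [N₂O₅] = 2.3 × e^(-0.225)
Step 4: [N₂O₅] = 2.3 × 0.798516 = 1.837 M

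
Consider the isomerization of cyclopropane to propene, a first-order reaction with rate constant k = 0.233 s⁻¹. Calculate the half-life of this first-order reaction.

2.975 s

Step 1: For a first-order reaction, t₁/₂ = ln(2)/k
Step 2: t₁/₂ = ln(2)/0.233
Step 3: t₁/₂ = 0.6931/0.233 = 2.975 s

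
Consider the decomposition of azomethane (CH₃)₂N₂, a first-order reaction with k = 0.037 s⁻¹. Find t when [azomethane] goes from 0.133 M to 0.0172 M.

55.28 s

Step 1: For first-order: t = ln([azomethane]₀/[azomethane])/k
Step 2: t = ln(0.133/0.0172)/0.037
Step 3: t = ln(7.733)/0.037
Step 4: t = 2.045/0.037 = 55.28 s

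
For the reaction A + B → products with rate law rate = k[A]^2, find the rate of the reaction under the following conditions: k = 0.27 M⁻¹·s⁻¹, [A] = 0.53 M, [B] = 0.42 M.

0.07584 M/s

Step 1: The rate law is rate = k[A]^2
Step 2: Note that the rate does not depend on [B] (zero order in B).
Step 3: rate = 0.27 × (0.53)^2 = 0.075843 M/s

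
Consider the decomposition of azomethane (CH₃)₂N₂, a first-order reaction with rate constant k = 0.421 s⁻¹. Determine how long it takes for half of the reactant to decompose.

1.646 s

Step 1: For a first-order reaction, t₁/₂ = ln(2)/k
Step 2: t₁/₂ = ln(2)/0.421
Step 3: t₁/₂ = 0.6931/0.421 = 1.646 s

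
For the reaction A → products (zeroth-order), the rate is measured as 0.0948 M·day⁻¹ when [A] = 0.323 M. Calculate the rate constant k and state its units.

0.0948 M·day⁻¹

Step 1: For a zeroth-order reaction, rate = k (independent of concentration).
Step 2: k = rate = 0.0948 M·day⁻¹.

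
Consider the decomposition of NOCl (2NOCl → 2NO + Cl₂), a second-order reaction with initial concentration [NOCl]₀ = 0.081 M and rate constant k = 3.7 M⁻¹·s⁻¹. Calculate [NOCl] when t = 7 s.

0.02615 M

Step 1: For a second-order reaction: 1/[NOCl] = 1/[NOCl]₀ + kt
Step 2: 1/[NOCl] = 1/0.081 + 3.7 × 7
Step 3: 1/[NOCl] = 12.35 + 25.9 = 38.25
Step 4: [NOCl] = 1/38.25 = 0.02615 M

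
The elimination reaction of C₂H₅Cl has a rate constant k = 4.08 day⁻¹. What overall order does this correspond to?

first order (1)

Step 1: The units of k for an nth-order reaction are (concentration)^(1-n)·(time)⁻¹.
Step 2: Here k has units day⁻¹, so the concentration exponent is 0.
Step 3: 1 - n = 0 ⇒ n = 1. The reaction is first order.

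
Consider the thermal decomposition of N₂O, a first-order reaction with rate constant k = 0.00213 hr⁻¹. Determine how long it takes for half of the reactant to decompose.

325.4 hr

Step 1: For a first-order reaction, t₁/₂ = ln(2)/k
Step 2: t₁/₂ = ln(2)/0.00213
Step 3: t₁/₂ = 0.6931/0.00213 = 325.4 hr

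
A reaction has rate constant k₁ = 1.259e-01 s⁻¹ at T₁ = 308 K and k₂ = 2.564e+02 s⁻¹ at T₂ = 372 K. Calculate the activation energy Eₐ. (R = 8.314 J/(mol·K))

113.4 kJ/mol

Step 1: Use the two-temperature Arrhenius form: ln(k₂/k₁) = -Eₐ/R × (1/T₂ - 1/T₁)
Step 2: ln(k₂/k₁) = ln(2.564e+02/1.259e-01) = ln(2036.54) = 7.61901
Step 3: 1/T₂ - 1/T₁ = 1/372 - 1/308 = -5.585812e-04 K⁻¹
Step 4: Eₐ = -R × ln(k₂/k₁) / (1/T₂ - 1/T₁) = -8.314 × 7.61901 / -5.585812e-04
Step 5: Eₐ = 1.1340e+05 J/mol = 113.4 kJ/mol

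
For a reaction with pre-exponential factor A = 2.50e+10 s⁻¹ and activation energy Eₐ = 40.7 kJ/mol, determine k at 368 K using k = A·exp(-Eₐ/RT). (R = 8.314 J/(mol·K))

4.18e+04 s⁻¹

Step 1: Use the Arrhenius equation: k = A × exp(-Eₐ/RT)
Step 2: Convert Eₐ to J/mol: 40.7 kJ/mol = 40700 J/mol
Step 3: Calculate the exponent: -Eₐ/(RT) = -40700/(8.314 × 368) = -13.30260
Step 4: k = 2.50e+10 × exp(-13.30260)
Step 5: k = 2.50e+10 × 1.67015e-06 = 4.1754e+04 s⁻¹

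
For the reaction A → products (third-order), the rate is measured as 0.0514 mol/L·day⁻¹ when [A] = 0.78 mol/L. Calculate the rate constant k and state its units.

0.1083 (mol/L)⁻²·day⁻¹

Step 1: rate = k[A]^3, so k = rate / [A]^3.
Step 2: k = 0.0514 / (0.78)^3 = 0.0514 / 0.4746.
Step 3: k = 0.1083 (mol/L)⁻²·day⁻¹.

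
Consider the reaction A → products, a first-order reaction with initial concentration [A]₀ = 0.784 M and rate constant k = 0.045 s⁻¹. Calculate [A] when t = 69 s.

0.03514 M

Step 1: For a first-order reaction: [A] = [A]₀ × e^(-kt)
Step 2: [A] = 0.784 × e^(-0.045 × 69)
Step 3: [A] = 0.784 × e^(-3.105)
Step 4: [A] = 0.784 × 0.0448245 = 0.03514 M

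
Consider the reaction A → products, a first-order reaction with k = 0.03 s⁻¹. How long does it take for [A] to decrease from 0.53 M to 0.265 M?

23.1 s

Step 1: For first-order: t = ln([A]₀/[A])/k
Step 2: t = ln(0.53/0.265)/0.03
Step 3: t = ln(2)/0.03
Step 4: t = 0.6931/0.03 = 23.1 s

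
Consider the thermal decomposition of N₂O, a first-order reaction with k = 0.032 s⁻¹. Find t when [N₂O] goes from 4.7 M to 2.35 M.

21.66 s

Step 1: For first-order: t = ln([N₂O]₀/[N₂O])/k
Step 2: t = ln(4.7/2.35)/0.032
Step 3: t = ln(2)/0.032
Step 4: t = 0.6931/0.032 = 21.66 s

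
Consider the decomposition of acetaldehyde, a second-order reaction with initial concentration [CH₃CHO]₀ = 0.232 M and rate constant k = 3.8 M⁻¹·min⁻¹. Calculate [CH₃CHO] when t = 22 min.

0.01138 M

Step 1: For a second-order reaction: 1/[CH₃CHO] = 1/[CH₃CHO]₀ + kt
Step 2: 1/[CH₃CHO] = 1/0.232 + 3.8 × 22
Step 3: 1/[CH₃CHO] = 4.31 + 83.6 = 87.91
Step 4: [CH₃CHO] = 1/87.91 = 0.01138 M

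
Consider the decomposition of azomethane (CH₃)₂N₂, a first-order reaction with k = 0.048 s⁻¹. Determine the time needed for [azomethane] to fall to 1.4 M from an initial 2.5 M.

12.08 s

Step 1: For first-order: t = ln([azomethane]₀/[azomethane])/k
Step 2: t = ln(2.5/1.4)/0.048
Step 3: t = ln(1.786)/0.048
Step 4: t = 0.5798/0.048 = 12.08 s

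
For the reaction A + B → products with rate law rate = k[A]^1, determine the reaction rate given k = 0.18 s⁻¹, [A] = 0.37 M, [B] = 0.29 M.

0.0666 M/s

Step 1: The rate law is rate = k[A]^1
Step 2: Note that the rate does not depend on [B] (zero order in B).
Step 3: rate = 0.18 × (0.37)^1 = 0.0666 M/s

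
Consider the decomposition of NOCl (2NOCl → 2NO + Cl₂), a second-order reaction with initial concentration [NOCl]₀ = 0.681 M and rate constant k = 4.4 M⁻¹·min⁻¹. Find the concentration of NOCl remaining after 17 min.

0.01311 M

Step 1: For a second-order reaction: 1/[NOCl] = 1/[NOCl]₀ + kt
Step 2: 1/[NOCl] = 1/0.681 + 4.4 × 17
Step 3: 1/[NOCl] = 1.468 + 74.8 = 76.27
Step 4: [NOCl] = 1/76.27 = 0.01311 M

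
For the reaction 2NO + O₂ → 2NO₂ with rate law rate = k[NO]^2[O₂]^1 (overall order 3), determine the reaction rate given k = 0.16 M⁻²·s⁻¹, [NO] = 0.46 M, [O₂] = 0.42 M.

0.01422 M/s

Step 1: The rate law is rate = k[NO]^2[O₂]^1, overall order = 2+1 = 3
Step 2: Substitute values: rate = 0.16 × (0.46)^2 × (0.42)^1
Step 3: rate = 0.16 × 0.2116 × 0.42 = 0.0142195 M/s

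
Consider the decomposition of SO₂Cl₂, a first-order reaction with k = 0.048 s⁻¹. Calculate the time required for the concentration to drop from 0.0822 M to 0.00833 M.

47.69 s

Step 1: For first-order: t = ln([SO₂Cl₂]₀/[SO₂Cl₂])/k
Step 2: t = ln(0.0822/0.00833)/0.048
Step 3: t = ln(9.868)/0.048
Step 4: t = 2.289/0.048 = 47.69 s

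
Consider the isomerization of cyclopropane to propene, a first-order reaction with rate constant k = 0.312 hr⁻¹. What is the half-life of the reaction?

2.222 hr

Step 1: For a first-order reaction, t₁/₂ = ln(2)/k
Step 2: t₁/₂ = ln(2)/0.312
Step 3: t₁/₂ = 0.6931/0.312 = 2.222 hr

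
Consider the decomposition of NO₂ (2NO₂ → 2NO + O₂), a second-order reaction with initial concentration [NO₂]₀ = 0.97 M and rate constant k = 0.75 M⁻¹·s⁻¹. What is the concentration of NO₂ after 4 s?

0.2481 M

Step 1: For a second-order reaction: 1/[NO₂] = 1/[NO₂]₀ + kt
Step 2: 1/[NO₂] = 1/0.97 + 0.75 × 4
Step 3: 1/[NO₂] = 1.031 + 3 = 4.031
Step 4: [NO₂] = 1/4.031 = 0.2481 M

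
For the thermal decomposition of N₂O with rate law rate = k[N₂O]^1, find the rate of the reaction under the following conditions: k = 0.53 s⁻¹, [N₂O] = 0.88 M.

0.4664 M/s

Step 1: Identify the rate law: rate = k[N₂O]^1
Step 2: Substitute values: rate = 0.53 × (0.88)^1
Step 3: Calculate: rate = 0.53 × 0.88 = 0.4664 M/s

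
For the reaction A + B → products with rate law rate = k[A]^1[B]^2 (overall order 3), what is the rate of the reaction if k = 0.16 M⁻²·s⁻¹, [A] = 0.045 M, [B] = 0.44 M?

0.001394 M/s

Step 1: The rate law is rate = k[A]^1[B]^2, overall order = 1+2 = 3
Step 2: Substitute values: rate = 0.16 × (0.045)^1 × (0.44)^2
Step 3: rate = 0.16 × 0.045 × 0.1936 = 0.00139392 M/s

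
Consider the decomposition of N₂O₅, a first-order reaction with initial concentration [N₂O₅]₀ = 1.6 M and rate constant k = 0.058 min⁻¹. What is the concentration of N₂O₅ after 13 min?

0.7528 M

Step 1: For a first-order reaction: [N₂O₅] = [N₂O₅]₀ × e^(-kt)
Step 2: [N₂O₅] = 1.6 × e^(-0.058 × 13)
Step 3: [N₂O₅] = 1.6 × e^(-0.754)
Step 4: [N₂O₅] = 1.6 × 0.470481 = 0.7528 M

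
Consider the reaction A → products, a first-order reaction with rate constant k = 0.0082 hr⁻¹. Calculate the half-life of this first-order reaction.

84.53 hr

Step 1: For a first-order reaction, t₁/₂ = ln(2)/k
Step 2: t₁/₂ = ln(2)/0.0082
Step 3: t₁/₂ = 0.6931/0.0082 = 84.53 hr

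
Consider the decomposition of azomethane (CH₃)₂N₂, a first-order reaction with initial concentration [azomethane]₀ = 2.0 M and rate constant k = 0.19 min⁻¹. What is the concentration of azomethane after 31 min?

0.005534 M

Step 1: For a first-order reaction: [azomethane] = [azomethane]₀ × e^(-kt)
Step 2: [azomethane] = 2.0 × e^(-0.19 × 31)
Step 3: [azomethane] = 2.0 × e^(-5.89)
Step 4: [azomethane] = 2.0 × 0.00276698 = 0.005534 M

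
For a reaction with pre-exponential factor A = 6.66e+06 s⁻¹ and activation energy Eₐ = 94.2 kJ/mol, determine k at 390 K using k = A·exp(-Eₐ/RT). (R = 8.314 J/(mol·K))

1.61e-06 s⁻¹

Step 1: Use the Arrhenius equation: k = A × exp(-Eₐ/RT)
Step 2: Convert Eₐ to J/mol: 94.2 kJ/mol = 94200 J/mol
Step 3: Calculate the exponent: -Eₐ/(RT) = -94200/(8.314 × 390) = -29.05202
Step 4: k = 6.66e+06 × exp(-29.05202)
Step 5: k = 6.66e+06 × 2.41473e-13 = 1.6082e-06 s⁻¹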